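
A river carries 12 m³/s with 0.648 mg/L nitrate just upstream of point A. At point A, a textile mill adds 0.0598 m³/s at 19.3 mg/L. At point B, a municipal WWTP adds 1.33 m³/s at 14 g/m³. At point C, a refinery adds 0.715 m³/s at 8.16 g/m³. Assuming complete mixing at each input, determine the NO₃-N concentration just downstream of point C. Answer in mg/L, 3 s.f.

After input A: C = (12·0.648 + 0.0598·19.3) / 12.06 = 0.7405 mg/L.
After input B: C = (12.06·0.7405 + 1.33·14) / 13.39 = 2.058 mg/L.
After input C: C = (13.39·2.058 + 0.715·8.16) / 14.1 = 2.367 mg/L.

2.37 mg/L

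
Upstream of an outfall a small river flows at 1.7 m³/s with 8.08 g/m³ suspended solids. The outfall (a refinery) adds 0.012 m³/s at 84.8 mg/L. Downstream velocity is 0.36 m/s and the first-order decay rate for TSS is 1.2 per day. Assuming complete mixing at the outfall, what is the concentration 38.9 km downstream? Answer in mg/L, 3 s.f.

After complete mixing, C₀ = (0.012·84.8 + 1.7·8.08) / 1.712 = 8.618 mg/L.
Travel time t = 3.89e+04 m / 0.36 m/s = 1.081e+05 s = 1.251 d.
C = 8.618·exp(−1.2·1.251) = 8.618·0.223 = 1.921 mg/L.

1.92 mg/L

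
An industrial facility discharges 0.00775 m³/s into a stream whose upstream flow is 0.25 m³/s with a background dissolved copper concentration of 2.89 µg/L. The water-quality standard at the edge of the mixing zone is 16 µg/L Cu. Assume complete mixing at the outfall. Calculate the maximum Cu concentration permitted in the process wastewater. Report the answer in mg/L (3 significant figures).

0.439 mg/L

2.89 µg/L = 0.00289 mg/L.
16 µg/L = 0.016 mg/L.
Mass balance: 0.016·0.2577 = 0.00775·Cₑ + 0.25·0.00289.
Cₑ = (0.004124 − 0.0007225) / 0.00775 = 0.4389 mg/L.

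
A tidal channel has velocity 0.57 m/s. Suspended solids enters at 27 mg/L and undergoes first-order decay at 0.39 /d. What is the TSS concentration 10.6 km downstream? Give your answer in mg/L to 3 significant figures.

24.8 mg/L

Travel time t = 10.6 km / 0.57 m/s = 1.06e+04/0.57 = 1.86e+04 s = 0.2152 d.
First-order decay: C = 27·exp(−0.39·0.2152) = 27·0.9195 = 24.83 mg/L.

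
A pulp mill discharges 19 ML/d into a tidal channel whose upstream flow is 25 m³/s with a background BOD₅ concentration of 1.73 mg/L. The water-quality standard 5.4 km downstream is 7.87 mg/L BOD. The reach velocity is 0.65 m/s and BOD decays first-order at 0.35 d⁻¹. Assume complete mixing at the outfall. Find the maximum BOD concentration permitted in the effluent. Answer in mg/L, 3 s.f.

19 ML/d = 0.2199 m³/s.
Travel time to the compliance point: t = 5400/0.65 = 8308 s = 0.09615 d; decay factor exp(−0.35·0.09615) = 0.9669.
So the concentration just after mixing may be at most 7.87/0.9669 = 8.139 mg/L.
Mass balance: 8.139·25.22 = 0.2199·Cₑ + 25·1.73.
Cₑ = (205.3 − 43.25) / 0.2199 = 736.8 mg/L.

737 mg/L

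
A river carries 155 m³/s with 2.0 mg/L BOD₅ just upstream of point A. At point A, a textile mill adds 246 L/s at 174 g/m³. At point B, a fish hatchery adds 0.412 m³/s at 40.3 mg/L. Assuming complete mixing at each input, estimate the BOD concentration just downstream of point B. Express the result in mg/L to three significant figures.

246 L/s = 0.246 m³/s.
After input A: C = (155·2 + 0.246·174) / 155.2 = 2.273 mg/L.
After input B: C = (155.2·2.273 + 0.412·40.3) / 155.7 = 2.373 mg/L.

2.37 mg/L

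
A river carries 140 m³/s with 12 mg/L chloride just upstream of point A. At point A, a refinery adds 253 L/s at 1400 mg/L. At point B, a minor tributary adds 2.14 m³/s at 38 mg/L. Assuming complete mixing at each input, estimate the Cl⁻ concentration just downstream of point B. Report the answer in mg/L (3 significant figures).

253 L/s = 0.253 m³/s.
After input A: C = (140·12 + 0.253·1400) / 140.3 = 14.5 mg/L.
After input B: C = (140.3·14.5 + 2.14·38) / 142.4 = 14.86 mg/L.

14.9 mg/L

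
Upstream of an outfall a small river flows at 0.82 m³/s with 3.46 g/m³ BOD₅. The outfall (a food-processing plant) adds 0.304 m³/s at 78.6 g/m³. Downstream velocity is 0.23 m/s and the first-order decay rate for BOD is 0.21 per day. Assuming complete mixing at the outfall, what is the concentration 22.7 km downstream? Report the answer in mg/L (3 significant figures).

After complete mixing, C₀ = (0.304·78.6 + 0.82·3.46) / 1.124 = 23.78 mg/L.
Travel time t = 2.27e+04 m / 0.23 m/s = 9.87e+04 s = 1.142 d.
C = 23.78·exp(−0.21·1.142) = 23.78·0.7867 = 18.71 mg/L.

18.7 mg/L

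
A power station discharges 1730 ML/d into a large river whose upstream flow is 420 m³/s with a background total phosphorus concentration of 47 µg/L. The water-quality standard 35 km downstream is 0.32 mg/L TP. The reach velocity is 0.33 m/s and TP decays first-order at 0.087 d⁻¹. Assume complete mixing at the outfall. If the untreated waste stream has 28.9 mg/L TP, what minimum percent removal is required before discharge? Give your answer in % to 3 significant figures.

1730 ML/d = 20.02 m³/s.
47 µg/L = 0.047 mg/L.
Travel time to the compliance point: t = 3.5e+04/0.33 = 1.061e+05 s = 1.228 d; decay factor exp(−0.087·1.228) = 0.8987.
So the concentration just after mixing may be at most 0.32/0.8987 = 0.3561 mg/L.
Mass balance: 0.3561·440 = 20.02·Cₑ + 420·0.047.
Cₑ = (156.7 − 19.74) / 20.02 = 6.839 mg/L.
Required removal = 1 − 6.839/28.9 = 76.34 %.

76.3 %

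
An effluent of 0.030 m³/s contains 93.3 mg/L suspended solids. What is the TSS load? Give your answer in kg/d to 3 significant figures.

Mass flux = Q·C = 0.03 m³/s × 93.3 g/m³ = 2.799 g/s.
= 2.799 g/s × 86.4 = 241.8 kg/d.

242 kg/d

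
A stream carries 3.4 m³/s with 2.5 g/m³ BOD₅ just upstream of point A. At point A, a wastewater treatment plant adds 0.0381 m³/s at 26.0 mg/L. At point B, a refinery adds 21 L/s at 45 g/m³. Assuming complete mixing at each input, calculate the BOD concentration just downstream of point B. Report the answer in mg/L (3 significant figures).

After input A: C = (3.4·2.5 + 0.0381·26) / 3.438 = 2.76 mg/L.
21 L/s = 0.021 m³/s.
After input B: C = (3.438·2.76 + 0.021·45) / 3.459 = 3.017 mg/L.

3.02 mg/L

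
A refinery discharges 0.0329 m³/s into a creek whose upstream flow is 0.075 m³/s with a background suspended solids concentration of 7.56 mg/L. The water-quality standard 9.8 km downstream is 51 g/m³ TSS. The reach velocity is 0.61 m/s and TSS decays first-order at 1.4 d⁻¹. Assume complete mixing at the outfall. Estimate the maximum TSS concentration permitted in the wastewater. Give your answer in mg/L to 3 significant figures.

200 mg/L

Travel time to the compliance point: t = 9800/0.61 = 1.607e+04 s = 0.1859 d; decay factor exp(−1.4·0.1859) = 0.7708.
So the concentration just after mixing may be at most 51/0.7708 = 66.16 mg/L.
Mass balance: 66.16·0.1079 = 0.0329·Cₑ + 0.075·7.56.
Cₑ = (7.139 − 0.567) / 0.0329 = 199.8 mg/L.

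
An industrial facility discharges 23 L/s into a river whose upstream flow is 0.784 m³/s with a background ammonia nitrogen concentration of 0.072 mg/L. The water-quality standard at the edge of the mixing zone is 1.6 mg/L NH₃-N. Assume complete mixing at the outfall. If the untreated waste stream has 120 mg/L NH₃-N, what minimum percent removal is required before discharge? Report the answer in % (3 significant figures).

55.3 %

23 L/s = 0.023 m³/s.
Mass balance: 1.6·0.807 = 0.023·Cₑ + 0.784·0.072.
Cₑ = (1.291 − 0.05645) / 0.023 = 53.68 mg/L.
Required removal = 1 − 53.68/120 = 55.26 %.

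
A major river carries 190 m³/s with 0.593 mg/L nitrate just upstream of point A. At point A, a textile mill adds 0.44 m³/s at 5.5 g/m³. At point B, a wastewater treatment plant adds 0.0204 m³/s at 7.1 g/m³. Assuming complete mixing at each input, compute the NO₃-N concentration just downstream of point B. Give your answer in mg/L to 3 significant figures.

After input A: C = (190·0.593 + 0.44·5.5) / 190.4 = 0.6043 mg/L.
After input B: C = (190.4·0.6043 + 0.0204·7.1) / 190.5 = 0.605 mg/L.

0.605 mg/L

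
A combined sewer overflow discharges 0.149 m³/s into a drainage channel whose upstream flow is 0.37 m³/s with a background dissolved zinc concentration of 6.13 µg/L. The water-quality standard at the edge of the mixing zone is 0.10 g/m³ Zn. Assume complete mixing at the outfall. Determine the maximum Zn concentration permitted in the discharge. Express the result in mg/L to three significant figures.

0.333 mg/L

6.13 µg/L = 0.00613 mg/L.
Mass balance: 0.1·0.519 = 0.149·Cₑ + 0.37·0.00613.
Cₑ = (0.0519 − 0.002268) / 0.149 = 0.3331 mg/L.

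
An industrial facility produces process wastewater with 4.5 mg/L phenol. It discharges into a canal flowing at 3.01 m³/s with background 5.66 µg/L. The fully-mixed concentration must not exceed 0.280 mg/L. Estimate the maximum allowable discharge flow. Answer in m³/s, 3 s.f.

0.196 m³/s

5.66 µg/L = 0.00566 mg/L.
Mass balance at complete mixing: C_std·(Q_w + Q_r) = Q_w·C_e + Q_r·C_b.
Rearranging, Q_w = Q_r·(C_std − C_b)/(C_e − C_std) = 3.01·(0.28 − 0.00566) / (4.5 − 0.28) = 0.1957 m³/s.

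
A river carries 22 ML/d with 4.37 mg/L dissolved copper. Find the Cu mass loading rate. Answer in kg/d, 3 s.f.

96.1 kg/d

22 ML/d = 0.2546 m³/s.
Mass flux = Q·C = 0.2546 m³/s × 4.37 g/m³ = 1.113 g/s.
= 1.113 g/s × 86.4 = 96.14 kg/d.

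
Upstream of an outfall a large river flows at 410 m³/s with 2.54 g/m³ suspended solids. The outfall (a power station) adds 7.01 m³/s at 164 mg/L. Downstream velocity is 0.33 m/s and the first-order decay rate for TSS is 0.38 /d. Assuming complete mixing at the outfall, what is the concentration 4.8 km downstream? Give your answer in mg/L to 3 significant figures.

4.93 mg/L

After complete mixing, C₀ = (7.01·164 + 410·2.54) / 417 = 5.254 mg/L.
Travel time t = 4800 m / 0.33 m/s = 1.455e+04 s = 0.1684 d.
C = 5.254·exp(−0.38·0.1684) = 5.254·0.938 = 4.929 mg/L.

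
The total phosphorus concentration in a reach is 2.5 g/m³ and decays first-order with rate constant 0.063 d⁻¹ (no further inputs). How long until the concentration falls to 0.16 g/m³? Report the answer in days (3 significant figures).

t = ln(C₀/C)/k = ln(2.5/0.16)/0.063 = 2.749/0.063 = 43.63 d.

43.6 d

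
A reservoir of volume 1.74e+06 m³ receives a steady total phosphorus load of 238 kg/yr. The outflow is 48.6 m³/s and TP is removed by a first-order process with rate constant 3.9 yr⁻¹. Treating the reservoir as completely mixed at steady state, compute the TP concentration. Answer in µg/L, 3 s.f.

0.154 µg/L

Outflow Q = 48.6 m³/s × 3.156e+07 s/yr = 1.534e+09 m³/yr.
Steady-state CSTR mass balance: W = Q·C + k·V·C, so C = W/(Q + kV).
Q + kV = 1.534e+09 + 3.9·1.74e+06 = 1.54e+09 m³/yr.
C = 238/1.54e+09 = 1.545e-07 kg/m³ = 0.0001545 mg/L = 0.1545 µg/L.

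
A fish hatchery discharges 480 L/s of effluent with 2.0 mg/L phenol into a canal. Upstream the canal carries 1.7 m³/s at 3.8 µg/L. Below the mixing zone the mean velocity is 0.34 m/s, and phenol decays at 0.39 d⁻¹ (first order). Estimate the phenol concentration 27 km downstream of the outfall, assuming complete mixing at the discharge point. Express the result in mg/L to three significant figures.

0.310 mg/L

480 L/s = 0.48 m³/s.
3.8 µg/L = 0.0038 mg/L.
After complete mixing, C₀ = (0.48·2 + 1.7·0.0038) / 2.18 = 0.4433 mg/L.
Travel time t = 2.7e+04 m / 0.34 m/s = 7.941e+04 s = 0.9191 d.
C = 0.4433·exp(−0.39·0.9191) = 0.4433·0.6988 = 0.3098 mg/L.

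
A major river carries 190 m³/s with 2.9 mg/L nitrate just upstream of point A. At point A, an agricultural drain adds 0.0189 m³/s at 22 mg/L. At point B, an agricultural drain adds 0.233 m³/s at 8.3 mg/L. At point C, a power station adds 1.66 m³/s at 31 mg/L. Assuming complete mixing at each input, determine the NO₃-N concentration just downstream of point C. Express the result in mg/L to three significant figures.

After input A: C = (190·2.9 + 0.0189·22) / 190 = 2.902 mg/L.
After input B: C = (190·2.902 + 0.233·8.3) / 190.3 = 2.909 mg/L.
After input C: C = (190.3·2.909 + 1.66·31) / 191.9 = 3.151 mg/L.

3.15 mg/L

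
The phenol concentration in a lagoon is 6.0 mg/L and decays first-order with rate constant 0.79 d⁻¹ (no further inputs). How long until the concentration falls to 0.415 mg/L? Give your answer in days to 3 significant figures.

t = ln(C₀/C)/k = ln(6.0/0.415)/0.79 = 2.671/0.79 = 3.381 d.

3.38 d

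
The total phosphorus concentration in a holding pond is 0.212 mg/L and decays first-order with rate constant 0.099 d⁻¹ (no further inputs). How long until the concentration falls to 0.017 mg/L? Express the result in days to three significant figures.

t = ln(C₀/C)/k = ln(0.212/0.017)/0.099 = 2.523/0.099 = 25.49 d.

25.5 d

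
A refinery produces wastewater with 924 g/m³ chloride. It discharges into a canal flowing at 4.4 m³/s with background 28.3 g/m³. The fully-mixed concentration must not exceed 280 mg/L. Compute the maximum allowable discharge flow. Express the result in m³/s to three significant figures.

Mass balance at complete mixing: C_std·(Q_w + Q_r) = Q_w·C_e + Q_r·C_b.
Rearranging, Q_w = Q_r·(C_std − C_b)/(C_e − C_std) = 4.4·(280 − 28.3) / (924 − 280) = 1.72 m³/s.

1.72 m³/s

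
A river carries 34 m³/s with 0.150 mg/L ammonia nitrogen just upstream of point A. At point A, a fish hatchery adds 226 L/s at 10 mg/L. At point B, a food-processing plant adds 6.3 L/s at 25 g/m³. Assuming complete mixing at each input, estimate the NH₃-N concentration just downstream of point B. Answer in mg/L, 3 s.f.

0.220 mg/L

226 L/s = 0.226 m³/s.
After input A: C = (34·0.15 + 0.226·10) / 34.23 = 0.215 mg/L.
6.3 L/s = 0.0063 m³/s.
After input B: C = (34.23·0.215 + 0.0063·25) / 34.23 = 0.2196 mg/L.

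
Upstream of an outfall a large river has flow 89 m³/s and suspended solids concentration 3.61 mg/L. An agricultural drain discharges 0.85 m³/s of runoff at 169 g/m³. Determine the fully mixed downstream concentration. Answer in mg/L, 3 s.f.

5.17 mg/L

Flow-weighted mixing gives C = (0.85·169 + 89·3.61) / (0.85 + 89) = 464.9/89.85 = 5.175 mg/L.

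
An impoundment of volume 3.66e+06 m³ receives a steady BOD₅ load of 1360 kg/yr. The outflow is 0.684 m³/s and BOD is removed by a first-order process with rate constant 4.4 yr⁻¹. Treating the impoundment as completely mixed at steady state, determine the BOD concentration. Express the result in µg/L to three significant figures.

36.1 µg/L

Outflow Q = 0.684 m³/s × 3.156e+07 s/yr = 2.159e+07 m³/yr.
Steady-state CSTR mass balance: W = Q·C + k·V·C, so C = W/(Q + kV).
Q + kV = 2.159e+07 + 4.4·3.66e+06 = 3.769e+07 m³/yr.
C = 1360/3.769e+07 = 3.608e-05 kg/m³ = 0.03608 mg/L = 36.08 µg/L.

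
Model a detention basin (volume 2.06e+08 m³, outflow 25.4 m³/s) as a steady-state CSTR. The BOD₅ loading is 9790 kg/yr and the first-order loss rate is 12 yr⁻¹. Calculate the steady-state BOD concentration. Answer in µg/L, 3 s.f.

2.99 µg/L

Outflow Q = 25.4 m³/s × 3.156e+07 s/yr = 8.016e+08 m³/yr.
Steady-state CSTR mass balance: W = Q·C + k·V·C, so C = W/(Q + kV).
Q + kV = 8.016e+08 + 12·2.06e+08 = 3.274e+09 m³/yr.
C = 9790/3.274e+09 = 2.991e-06 kg/m³ = 0.002991 mg/L = 2.991 µg/L.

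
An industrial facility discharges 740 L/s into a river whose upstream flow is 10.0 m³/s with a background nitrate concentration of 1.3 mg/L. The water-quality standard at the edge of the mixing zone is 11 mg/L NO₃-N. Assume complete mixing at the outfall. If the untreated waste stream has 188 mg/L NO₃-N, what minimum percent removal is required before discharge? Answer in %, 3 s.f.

740 L/s = 0.74 m³/s.
Mass balance: 11·10.74 = 0.74·Cₑ + 10·1.3.
Cₑ = (118.1 − 13) / 0.74 = 142.1 mg/L.
Required removal = 1 − 142.1/188 = 24.42 %.

24.4 %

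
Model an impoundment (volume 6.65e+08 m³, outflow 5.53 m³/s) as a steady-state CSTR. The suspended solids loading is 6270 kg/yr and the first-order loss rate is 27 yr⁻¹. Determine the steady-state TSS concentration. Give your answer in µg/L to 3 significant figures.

0.346 µg/L

Outflow Q = 5.53 m³/s × 3.156e+07 s/yr = 1.745e+08 m³/yr.
Steady-state CSTR mass balance: W = Q·C + k·V·C, so C = W/(Q + kV).
Q + kV = 1.745e+08 + 27·6.65e+08 = 1.813e+10 m³/yr.
C = 6270/1.813e+10 = 3.458e-07 kg/m³ = 0.0003458 mg/L = 0.3458 µg/L.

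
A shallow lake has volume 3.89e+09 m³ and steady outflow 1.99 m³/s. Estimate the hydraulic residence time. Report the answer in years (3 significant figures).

61.9 yr

Q = 1.99 m³/s × 3.156e+07 s/yr = 6.28e+07 m³/yr.
Hydraulic residence time τ = V/Q = 3.89e+09/6.28e+07 = 61.94 yr.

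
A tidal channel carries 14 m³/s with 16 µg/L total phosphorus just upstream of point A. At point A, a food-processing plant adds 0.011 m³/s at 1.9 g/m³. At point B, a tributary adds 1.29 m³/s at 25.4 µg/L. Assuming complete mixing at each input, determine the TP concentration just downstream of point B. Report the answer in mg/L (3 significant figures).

16 µg/L = 0.016 mg/L.
After input A: C = (14·0.016 + 0.011·1.9) / 14.01 = 0.01748 mg/L.
25.4 µg/L = 0.0254 mg/L.
After input B: C = (14.01·0.01748 + 1.29·0.0254) / 15.3 = 0.01815 mg/L.

0.0181 mg/L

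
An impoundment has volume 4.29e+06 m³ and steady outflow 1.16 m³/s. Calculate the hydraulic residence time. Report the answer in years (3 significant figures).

Q = 1.16 m³/s × 3.156e+07 s/yr = 3.661e+07 m³/yr.
Hydraulic residence time τ = V/Q = 4.29e+06/3.661e+07 = 0.1172 yr.

0.117 yr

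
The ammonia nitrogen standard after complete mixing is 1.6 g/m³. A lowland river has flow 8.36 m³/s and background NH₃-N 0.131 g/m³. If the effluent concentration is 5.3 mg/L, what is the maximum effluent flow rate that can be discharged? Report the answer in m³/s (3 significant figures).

Mass balance at complete mixing: C_std·(Q_w + Q_r) = Q_w·C_e + Q_r·C_b.
Rearranging, Q_w = Q_r·(C_std − C_b)/(C_e − C_std) = 8.36·(1.6 − 0.131) / (5.3 − 1.6) = 3.319 m³/s.

3.32 m³/s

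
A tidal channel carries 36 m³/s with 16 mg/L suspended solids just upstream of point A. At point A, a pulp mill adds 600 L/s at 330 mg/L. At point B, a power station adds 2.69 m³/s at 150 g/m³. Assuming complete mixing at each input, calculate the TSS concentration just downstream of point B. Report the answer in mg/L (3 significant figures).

30.0 mg/L

600 L/s = 0.6 m³/s.
After input A: C = (36·16 + 0.6·330) / 36.6 = 21.15 mg/L.
After input B: C = (36.6·21.15 + 2.69·150) / 39.29 = 29.97 mg/L.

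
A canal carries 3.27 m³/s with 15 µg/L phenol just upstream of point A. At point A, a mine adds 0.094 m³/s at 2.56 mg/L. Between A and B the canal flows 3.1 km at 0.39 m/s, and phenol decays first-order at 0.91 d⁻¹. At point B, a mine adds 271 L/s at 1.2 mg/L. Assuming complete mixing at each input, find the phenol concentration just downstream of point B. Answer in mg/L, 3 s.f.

15 µg/L = 0.015 mg/L.
After input A: C = (3.27·0.015 + 0.094·2.56) / 3.364 = 0.08611 mg/L.
Over the 3.1 km reach to input B (t = 7949 s = 0.092 d), decay gives C = 0.08611·exp(−0.91·0.092) = 0.0792 mg/L.
271 L/s = 0.271 m³/s.
After input B: C = (3.364·0.0792 + 0.271·1.2) / 3.635 = 0.1628 mg/L.

0.163 mg/L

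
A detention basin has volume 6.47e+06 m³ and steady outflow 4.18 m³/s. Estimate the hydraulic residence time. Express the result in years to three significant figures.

0.0490 yr

Q = 4.18 m³/s × 3.156e+07 s/yr = 1.319e+08 m³/yr.
Hydraulic residence time τ = V/Q = 6.47e+06/1.319e+08 = 0.04905 yr.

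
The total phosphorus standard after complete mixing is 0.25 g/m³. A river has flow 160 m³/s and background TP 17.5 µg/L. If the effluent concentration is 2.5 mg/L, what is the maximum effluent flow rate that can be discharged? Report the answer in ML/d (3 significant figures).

17.5 µg/L = 0.0175 mg/L.
Mass balance at complete mixing: C_std·(Q_w + Q_r) = Q_w·C_e + Q_r·C_b.
Rearranging, Q_w = Q_r·(C_std − C_b)/(C_e − C_std) = 160·(0.25 − 0.0175) / (2.5 − 0.25) = 16.53 m³/s.
= 1428 ML/d.

1430 ML/d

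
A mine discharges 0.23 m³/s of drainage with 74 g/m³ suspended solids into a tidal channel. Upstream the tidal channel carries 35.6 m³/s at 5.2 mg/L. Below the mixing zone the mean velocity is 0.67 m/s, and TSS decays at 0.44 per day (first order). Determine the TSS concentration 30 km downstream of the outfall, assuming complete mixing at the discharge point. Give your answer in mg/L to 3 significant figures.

4.49 mg/L

After complete mixing, C₀ = (0.23·74 + 35.6·5.2) / 35.83 = 5.642 mg/L.
Travel time t = 3e+04 m / 0.67 m/s = 4.478e+04 s = 0.5182 d.
C = 5.642·exp(−0.44·0.5182) = 5.642·0.7961 = 4.491 mg/L.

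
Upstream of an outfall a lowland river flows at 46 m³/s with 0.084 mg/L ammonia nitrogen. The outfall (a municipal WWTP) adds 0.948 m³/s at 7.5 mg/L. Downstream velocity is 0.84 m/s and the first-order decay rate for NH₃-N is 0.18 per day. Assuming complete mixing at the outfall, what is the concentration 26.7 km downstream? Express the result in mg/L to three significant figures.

0.219 mg/L

After complete mixing, C₀ = (0.948·7.5 + 46·0.084) / 46.95 = 0.2337 mg/L.
Travel time t = 2.67e+04 m / 0.84 m/s = 3.179e+04 s = 0.3679 d.
C = 0.2337·exp(−0.18·0.3679) = 0.2337·0.9359 = 0.2188 mg/L.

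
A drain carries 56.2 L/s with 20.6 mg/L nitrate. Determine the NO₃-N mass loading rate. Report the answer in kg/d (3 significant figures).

56.2 L/s = 0.0562 m³/s.
Mass flux = Q·C = 0.0562 m³/s × 20.6 g/m³ = 1.158 g/s.
= 1.158 g/s × 86.4 = 100 kg/d.

100 kg/d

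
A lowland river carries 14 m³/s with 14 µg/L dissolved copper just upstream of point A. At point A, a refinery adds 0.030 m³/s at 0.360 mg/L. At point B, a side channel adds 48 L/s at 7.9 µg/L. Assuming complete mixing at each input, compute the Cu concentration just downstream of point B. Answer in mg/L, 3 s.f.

0.0147 mg/L

14 µg/L = 0.014 mg/L.
After input A: C = (14·0.014 + 0.03·0.36) / 14.03 = 0.01474 mg/L.
48 L/s = 0.048 m³/s.
7.9 µg/L = 0.0079 mg/L.
After input B: C = (14.03·0.01474 + 0.048·0.0079) / 14.08 = 0.01472 mg/L.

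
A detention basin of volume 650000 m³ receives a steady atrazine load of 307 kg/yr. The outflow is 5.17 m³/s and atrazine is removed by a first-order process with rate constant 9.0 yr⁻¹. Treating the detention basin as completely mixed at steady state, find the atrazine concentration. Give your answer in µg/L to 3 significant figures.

1.82 µg/L

Outflow Q = 5.17 m³/s × 3.156e+07 s/yr = 1.632e+08 m³/yr.
Steady-state CSTR mass balance: W = Q·C + k·V·C, so C = W/(Q + kV).
Q + kV = 1.632e+08 + 9.0·650000 = 1.69e+08 m³/yr.
C = 307/1.69e+08 = 1.817e-06 kg/m³ = 0.001817 mg/L = 1.817 µg/L.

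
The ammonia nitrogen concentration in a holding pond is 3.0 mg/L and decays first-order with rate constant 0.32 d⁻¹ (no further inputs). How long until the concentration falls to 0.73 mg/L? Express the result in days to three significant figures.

4.42 d

t = ln(C₀/C)/k = ln(3.0/0.73)/0.32 = 1.413/0.32 = 4.417 d.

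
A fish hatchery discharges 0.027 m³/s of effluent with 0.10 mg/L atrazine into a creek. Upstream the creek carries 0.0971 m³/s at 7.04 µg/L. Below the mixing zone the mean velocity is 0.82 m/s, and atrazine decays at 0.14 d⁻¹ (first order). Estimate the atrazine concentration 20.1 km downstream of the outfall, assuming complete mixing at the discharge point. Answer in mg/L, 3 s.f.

0.0262 mg/L

7.04 µg/L = 0.00704 mg/L.
After complete mixing, C₀ = (0.027·0.1 + 0.0971·0.00704) / 0.1241 = 0.02726 mg/L.
Travel time t = 2.01e+04 m / 0.82 m/s = 2.451e+04 s = 0.2837 d.
C = 0.02726·exp(−0.14·0.2837) = 0.02726·0.9611 = 0.0262 mg/L.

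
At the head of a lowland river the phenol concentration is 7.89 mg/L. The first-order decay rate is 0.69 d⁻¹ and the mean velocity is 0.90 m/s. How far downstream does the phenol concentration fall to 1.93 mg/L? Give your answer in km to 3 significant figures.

From C = C₀·e^(−kt), t = ln(C₀/C)/k = ln(7.89/1.93)/0.69 = 1.408/0.69 = 2.041 d.
Distance = v·t = 0.90 m/s × 1.763e+05 s = 1.587e+05 m = 158.7 km.

159 km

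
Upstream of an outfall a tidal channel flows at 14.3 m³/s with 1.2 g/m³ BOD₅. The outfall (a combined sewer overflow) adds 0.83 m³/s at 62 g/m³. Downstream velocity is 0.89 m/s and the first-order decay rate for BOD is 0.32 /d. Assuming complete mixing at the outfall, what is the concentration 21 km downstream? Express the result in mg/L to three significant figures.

After complete mixing, C₀ = (0.83·62 + 14.3·1.2) / 15.13 = 4.535 mg/L.
Travel time t = 2.1e+04 m / 0.89 m/s = 2.36e+04 s = 0.2731 d.
C = 4.535·exp(−0.32·0.2731) = 4.535·0.9163 = 4.156 mg/L.

4.16 mg/L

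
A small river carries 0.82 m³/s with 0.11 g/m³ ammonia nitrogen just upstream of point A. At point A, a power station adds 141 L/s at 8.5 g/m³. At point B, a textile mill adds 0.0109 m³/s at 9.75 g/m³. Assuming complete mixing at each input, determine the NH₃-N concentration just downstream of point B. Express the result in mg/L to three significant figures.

1.44 mg/L

141 L/s = 0.141 m³/s.
After input A: C = (0.82·0.11 + 0.141·8.5) / 0.961 = 1.341 mg/L.
After input B: C = (0.961·1.341 + 0.0109·9.75) / 0.9719 = 1.435 mg/L.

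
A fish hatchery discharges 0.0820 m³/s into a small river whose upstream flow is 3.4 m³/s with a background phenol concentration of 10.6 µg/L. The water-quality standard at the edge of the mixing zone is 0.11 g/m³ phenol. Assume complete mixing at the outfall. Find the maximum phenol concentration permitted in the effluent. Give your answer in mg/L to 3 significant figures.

10.6 µg/L = 0.0106 mg/L.
Mass balance: 0.11·3.482 = 0.082·Cₑ + 3.4·0.0106.
Cₑ = (0.383 − 0.03604) / 0.082 = 4.231 mg/L.

4.23 mg/L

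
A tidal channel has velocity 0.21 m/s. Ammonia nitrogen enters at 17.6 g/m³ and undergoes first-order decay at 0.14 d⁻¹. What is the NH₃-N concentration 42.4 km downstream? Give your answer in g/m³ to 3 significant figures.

12.7 g/m³

Travel time t = 42.4 km / 0.21 m/s = 4.24e+04/0.21 = 2.019e+05 s = 2.337 d.
First-order decay: C = 17.6·exp(−0.14·2.337) = 17.6·0.721 = 12.69 g/m³.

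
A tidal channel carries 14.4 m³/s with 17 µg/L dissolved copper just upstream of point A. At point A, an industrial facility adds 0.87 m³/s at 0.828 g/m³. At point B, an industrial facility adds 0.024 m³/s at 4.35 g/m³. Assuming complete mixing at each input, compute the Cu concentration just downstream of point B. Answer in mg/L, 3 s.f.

0.0699 mg/L

17 µg/L = 0.017 mg/L.
After input A: C = (14.4·0.017 + 0.87·0.828) / 15.27 = 0.06321 mg/L.
After input B: C = (15.27·0.06321 + 0.024·4.35) / 15.29 = 0.06993 mg/L.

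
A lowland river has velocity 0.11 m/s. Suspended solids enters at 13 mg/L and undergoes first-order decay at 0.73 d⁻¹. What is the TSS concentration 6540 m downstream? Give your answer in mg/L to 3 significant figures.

Travel time t = 6540 m / 0.11 m/s = 6540/0.11 = 5.945e+04 s = 0.6881 d.
First-order decay: C = 13·exp(−0.73·0.6881) = 13·0.6051 = 7.867 mg/L.

7.87 mg/L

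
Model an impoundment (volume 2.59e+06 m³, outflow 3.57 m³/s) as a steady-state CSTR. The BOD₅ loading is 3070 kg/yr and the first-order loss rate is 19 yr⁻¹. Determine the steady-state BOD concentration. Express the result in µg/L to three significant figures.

Outflow Q = 3.57 m³/s × 3.156e+07 s/yr = 1.127e+08 m³/yr.
Steady-state CSTR mass balance: W = Q·C + k·V·C, so C = W/(Q + kV).
Q + kV = 1.127e+08 + 19·2.59e+06 = 1.619e+08 m³/yr.
C = 3070/1.619e+08 = 1.897e-05 kg/m³ = 0.01897 mg/L = 18.97 µg/L.

19.0 µg/L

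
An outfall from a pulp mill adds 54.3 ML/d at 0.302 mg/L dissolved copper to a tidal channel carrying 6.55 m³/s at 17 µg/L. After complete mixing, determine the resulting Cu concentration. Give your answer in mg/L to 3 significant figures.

54.3 ML/d = 0.6285 m³/s.
17 µg/L = 0.017 mg/L.
Flow-weighted mixing gives C = (0.6285·0.302 + 6.55·0.017) / (0.6285 + 6.55) = 0.3011/7.178 = 0.04195 mg/L.

0.0420 mg/L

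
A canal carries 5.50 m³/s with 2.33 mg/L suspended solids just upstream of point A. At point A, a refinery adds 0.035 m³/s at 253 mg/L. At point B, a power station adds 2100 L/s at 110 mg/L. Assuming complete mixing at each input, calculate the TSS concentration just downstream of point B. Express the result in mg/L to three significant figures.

33.1 mg/L

After input A: C = (5.5·2.33 + 0.035·253) / 5.535 = 3.915 mg/L.
2100 L/s = 2.1 m³/s.
After input B: C = (5.535·3.915 + 2.1·110) / 7.635 = 33.09 mg/L.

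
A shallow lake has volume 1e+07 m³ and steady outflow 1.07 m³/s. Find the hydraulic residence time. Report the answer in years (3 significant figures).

0.296 yr

Q = 1.07 m³/s × 3.156e+07 s/yr = 3.377e+07 m³/yr.
Hydraulic residence time τ = V/Q = 1e+07/3.377e+07 = 0.2962 yr.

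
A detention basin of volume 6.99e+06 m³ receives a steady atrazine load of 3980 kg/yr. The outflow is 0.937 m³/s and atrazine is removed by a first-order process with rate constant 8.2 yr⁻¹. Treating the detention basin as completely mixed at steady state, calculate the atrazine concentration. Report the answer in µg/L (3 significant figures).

Outflow Q = 0.937 m³/s × 3.156e+07 s/yr = 2.957e+07 m³/yr.
Steady-state CSTR mass balance: W = Q·C + k·V·C, so C = W/(Q + kV).
Q + kV = 2.957e+07 + 8.2·6.99e+06 = 8.689e+07 m³/yr.
C = 3980/8.689e+07 = 4.581e-05 kg/m³ = 0.04581 mg/L = 45.81 µg/L.

45.8 µg/L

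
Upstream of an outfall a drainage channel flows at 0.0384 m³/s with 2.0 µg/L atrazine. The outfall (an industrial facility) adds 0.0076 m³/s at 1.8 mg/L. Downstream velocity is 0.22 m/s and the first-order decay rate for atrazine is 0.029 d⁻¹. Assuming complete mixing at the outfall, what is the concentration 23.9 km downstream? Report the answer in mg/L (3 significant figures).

2.0 µg/L = 0.002 mg/L.
After complete mixing, C₀ = (0.0076·1.8 + 0.0384·0.002) / 0.046 = 0.2991 mg/L.
Travel time t = 2.39e+04 m / 0.22 m/s = 1.086e+05 s = 1.257 d.
C = 0.2991·exp(−0.029·1.257) = 0.2991·0.9642 = 0.2884 mg/L.

0.288 mg/L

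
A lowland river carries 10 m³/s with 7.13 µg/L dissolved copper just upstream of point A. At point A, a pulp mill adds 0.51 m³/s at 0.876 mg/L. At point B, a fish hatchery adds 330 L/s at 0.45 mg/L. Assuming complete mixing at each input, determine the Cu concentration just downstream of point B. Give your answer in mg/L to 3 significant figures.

0.0615 mg/L

7.13 µg/L = 0.00713 mg/L.
After input A: C = (10·0.00713 + 0.51·0.876) / 10.51 = 0.04929 mg/L.
330 L/s = 0.33 m³/s.
After input B: C = (10.51·0.04929 + 0.33·0.45) / 10.84 = 0.06149 mg/L.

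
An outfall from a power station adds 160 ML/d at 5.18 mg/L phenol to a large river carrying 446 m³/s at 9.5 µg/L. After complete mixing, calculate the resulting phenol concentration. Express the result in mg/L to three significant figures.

160 ML/d = 1.852 m³/s.
9.5 µg/L = 0.0095 mg/L.
Flow-weighted mixing gives C = (1.852·5.18 + 446·0.0095) / (1.852 + 446) = 13.83/447.9 = 0.03088 mg/L.

0.0309 mg/L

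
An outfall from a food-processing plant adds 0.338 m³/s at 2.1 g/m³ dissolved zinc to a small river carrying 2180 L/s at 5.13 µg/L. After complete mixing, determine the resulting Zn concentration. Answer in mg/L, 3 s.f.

2180 L/s = 2.18 m³/s.
5.13 µg/L = 0.00513 mg/L.
By mass balance at complete mixing, C = (0.338·2.1 + 2.18·0.00513) / (0.338 + 2.18) = 0.721/2.518 = 0.2863 mg/L.

0.286 mg/L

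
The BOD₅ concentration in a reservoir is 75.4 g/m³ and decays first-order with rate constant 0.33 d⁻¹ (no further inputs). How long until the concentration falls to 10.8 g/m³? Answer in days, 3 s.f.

5.89 d

t = ln(C₀/C)/k = ln(75.4/10.8)/0.33 = 1.943/0.33 = 5.889 d.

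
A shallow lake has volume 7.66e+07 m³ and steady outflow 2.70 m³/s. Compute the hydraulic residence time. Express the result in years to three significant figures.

0.899 yr

Q = 2.70 m³/s × 3.156e+07 s/yr = 8.521e+07 m³/yr.
Hydraulic residence time τ = V/Q = 7.66e+07/8.521e+07 = 0.899 yr.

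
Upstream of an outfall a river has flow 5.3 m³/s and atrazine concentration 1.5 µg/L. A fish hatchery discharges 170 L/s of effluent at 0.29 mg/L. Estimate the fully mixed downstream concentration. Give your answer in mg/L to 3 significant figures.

170 L/s = 0.17 m³/s.
1.5 µg/L = 0.0015 mg/L.
By mass balance at complete mixing, C = (0.17·0.29 + 5.3·0.0015) / (0.17 + 5.3) = 0.05725/5.47 = 0.01047 mg/L.

0.0105 mg/L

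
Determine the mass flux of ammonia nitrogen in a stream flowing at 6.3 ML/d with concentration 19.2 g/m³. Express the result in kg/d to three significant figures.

121 kg/d

6.3 ML/d = 0.07292 m³/s.
Mass flux = Q·C = 0.07292 m³/s × 19.2 g/m³ = 1.4 g/s.
= 1.4 g/s × 86.4 = 121 kg/d.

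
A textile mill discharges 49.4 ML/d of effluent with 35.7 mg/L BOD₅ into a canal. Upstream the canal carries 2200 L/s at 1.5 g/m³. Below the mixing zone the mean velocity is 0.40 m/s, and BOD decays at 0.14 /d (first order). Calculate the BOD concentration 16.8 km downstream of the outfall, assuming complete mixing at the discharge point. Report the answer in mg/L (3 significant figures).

7.99 mg/L

49.4 ML/d = 0.5718 m³/s.
2200 L/s = 2.2 m³/s.
After complete mixing, C₀ = (0.5718·35.7 + 2.2·1.5) / 2.772 = 8.555 mg/L.
Travel time t = 1.68e+04 m / 0.40 m/s = 4.2e+04 s = 0.4861 d.
C = 8.555·exp(−0.14·0.4861) = 8.555·0.9342 = 7.992 mg/L.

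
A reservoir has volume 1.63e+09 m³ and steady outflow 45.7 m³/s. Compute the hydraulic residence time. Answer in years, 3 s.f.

1.13 yr

Q = 45.7 m³/s × 3.156e+07 s/yr = 1.442e+09 m³/yr.
Hydraulic residence time τ = V/Q = 1.63e+09/1.442e+09 = 1.13 yr.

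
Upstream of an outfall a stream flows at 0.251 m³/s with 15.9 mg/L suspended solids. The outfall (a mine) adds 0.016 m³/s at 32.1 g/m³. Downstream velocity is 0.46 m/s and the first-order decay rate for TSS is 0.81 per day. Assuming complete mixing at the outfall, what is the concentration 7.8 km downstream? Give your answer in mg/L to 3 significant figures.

After complete mixing, C₀ = (0.016·32.1 + 0.251·15.9) / 0.267 = 16.87 mg/L.
Travel time t = 7800 m / 0.46 m/s = 1.696e+04 s = 0.1963 d.
C = 16.87·exp(−0.81·0.1963) = 16.87·0.853 = 14.39 mg/L.

14.4 mg/L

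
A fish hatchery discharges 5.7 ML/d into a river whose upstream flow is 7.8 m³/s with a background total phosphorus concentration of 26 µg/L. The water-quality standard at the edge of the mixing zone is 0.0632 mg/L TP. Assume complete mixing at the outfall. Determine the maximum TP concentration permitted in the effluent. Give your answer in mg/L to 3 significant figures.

4.46 mg/L

5.7 ML/d = 0.06597 m³/s.
26 µg/L = 0.026 mg/L.
Mass balance: 0.0632·7.866 = 0.06597·Cₑ + 7.8·0.026.
Cₑ = (0.4971 − 0.2028) / 0.06597 = 4.461 mg/L.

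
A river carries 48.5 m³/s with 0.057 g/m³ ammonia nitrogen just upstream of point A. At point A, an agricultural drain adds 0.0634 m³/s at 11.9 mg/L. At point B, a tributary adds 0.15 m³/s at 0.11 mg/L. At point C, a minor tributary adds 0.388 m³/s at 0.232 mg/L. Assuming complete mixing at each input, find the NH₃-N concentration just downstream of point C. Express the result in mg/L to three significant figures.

After input A: C = (48.5·0.057 + 0.0634·11.9) / 48.56 = 0.07246 mg/L.
After input B: C = (48.56·0.07246 + 0.15·0.11) / 48.71 = 0.07258 mg/L.
After input C: C = (48.71·0.07258 + 0.388·0.232) / 49.1 = 0.07384 mg/L.

0.0738 mg/L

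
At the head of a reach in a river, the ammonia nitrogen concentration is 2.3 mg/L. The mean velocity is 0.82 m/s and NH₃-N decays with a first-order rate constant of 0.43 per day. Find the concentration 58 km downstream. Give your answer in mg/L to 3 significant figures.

Travel time t = 58 km / 0.82 m/s = 5.8e+04/0.82 = 7.073e+04 s = 0.8187 d.
First-order decay: C = 2.3·exp(−0.43·0.8187) = 2.3·0.7033 = 1.618 mg/L.

1.62 mg/L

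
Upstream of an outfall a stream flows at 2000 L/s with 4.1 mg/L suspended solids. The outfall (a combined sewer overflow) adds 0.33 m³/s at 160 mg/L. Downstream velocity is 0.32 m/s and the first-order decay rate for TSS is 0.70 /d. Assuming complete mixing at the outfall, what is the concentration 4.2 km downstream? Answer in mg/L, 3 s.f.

2000 L/s = 2 m³/s.
After complete mixing, C₀ = (0.33·160 + 2·4.1) / 2.33 = 26.18 mg/L.
Travel time t = 4200 m / 0.32 m/s = 1.312e+04 s = 0.1519 d.
C = 26.18·exp(−0.70·0.1519) = 26.18·0.8991 = 23.54 mg/L.

23.5 mg/L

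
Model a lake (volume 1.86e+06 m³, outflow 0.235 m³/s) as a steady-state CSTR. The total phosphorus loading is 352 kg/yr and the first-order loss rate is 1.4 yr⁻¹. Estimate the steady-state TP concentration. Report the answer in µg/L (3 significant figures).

Outflow Q = 0.235 m³/s × 3.156e+07 s/yr = 7.416e+06 m³/yr.
Steady-state CSTR mass balance: W = Q·C + k·V·C, so C = W/(Q + kV).
Q + kV = 7.416e+06 + 1.4·1.86e+06 = 1.002e+07 m³/yr.
C = 352/1.002e+07 = 3.513e-05 kg/m³ = 0.03513 mg/L = 35.13 µg/L.

35.1 µg/L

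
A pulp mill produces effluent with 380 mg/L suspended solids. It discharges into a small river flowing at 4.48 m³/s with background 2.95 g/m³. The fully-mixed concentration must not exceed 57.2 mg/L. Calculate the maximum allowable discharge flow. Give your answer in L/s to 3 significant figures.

Mass balance at complete mixing: C_std·(Q_w + Q_r) = Q_w·C_e + Q_r·C_b.
Rearranging, Q_w = Q_r·(C_std − C_b)/(C_e − C_std) = 4.48·(57.2 − 2.95) / (380 − 57.2) = 0.7529 m³/s.
= 752.9 L/s.

753 L/s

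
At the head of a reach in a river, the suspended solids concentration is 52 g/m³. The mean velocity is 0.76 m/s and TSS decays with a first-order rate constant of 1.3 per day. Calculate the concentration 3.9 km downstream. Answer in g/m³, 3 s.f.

Travel time t = 3.9 km / 0.76 m/s = 3900/0.76 = 5132 s = 0.05939 d.
First-order decay: C = 52·exp(−1.3·0.05939) = 52·0.9257 = 48.14 g/m³.

48.1 g/m³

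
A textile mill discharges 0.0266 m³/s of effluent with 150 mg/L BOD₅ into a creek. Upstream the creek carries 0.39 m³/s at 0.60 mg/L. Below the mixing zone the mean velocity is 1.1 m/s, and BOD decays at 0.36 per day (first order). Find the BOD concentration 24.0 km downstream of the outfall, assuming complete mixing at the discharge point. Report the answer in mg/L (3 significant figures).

After complete mixing, C₀ = (0.0266·150 + 0.39·0.6) / 0.4166 = 10.14 mg/L.
Travel time t = 2.4e+04 m / 1.1 m/s = 2.182e+04 s = 0.2525 d.
C = 10.14·exp(−0.36·0.2525) = 10.14·0.9131 = 9.258 mg/L.

9.26 mg/L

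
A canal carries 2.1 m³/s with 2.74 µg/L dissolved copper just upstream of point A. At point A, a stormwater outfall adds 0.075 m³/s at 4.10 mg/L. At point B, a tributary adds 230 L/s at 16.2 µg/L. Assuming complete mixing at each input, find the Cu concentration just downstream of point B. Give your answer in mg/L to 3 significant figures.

2.74 µg/L = 0.00274 mg/L.
After input A: C = (2.1·0.00274 + 0.075·4.1) / 2.175 = 0.144 mg/L.
230 L/s = 0.23 m³/s.
16.2 µg/L = 0.0162 mg/L.
After input B: C = (2.175·0.144 + 0.23·0.0162) / 2.405 = 0.1318 mg/L.

0.132 mg/L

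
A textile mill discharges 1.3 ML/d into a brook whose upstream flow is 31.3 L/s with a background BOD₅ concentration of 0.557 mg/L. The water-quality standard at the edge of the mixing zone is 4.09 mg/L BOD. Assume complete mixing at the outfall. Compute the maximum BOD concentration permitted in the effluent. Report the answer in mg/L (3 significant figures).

11.4 mg/L

1.3 ML/d = 0.01505 m³/s.
31.3 L/s = 0.0313 m³/s.
Mass balance: 4.09·0.04635 = 0.01505·Cₑ + 0.0313·0.557.
Cₑ = (0.1896 − 0.01743) / 0.01505 = 11.44 mg/L.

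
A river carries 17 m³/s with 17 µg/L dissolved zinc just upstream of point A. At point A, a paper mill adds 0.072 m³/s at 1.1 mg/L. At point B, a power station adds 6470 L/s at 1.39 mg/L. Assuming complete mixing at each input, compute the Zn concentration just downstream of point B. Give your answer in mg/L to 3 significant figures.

17 µg/L = 0.017 mg/L.
After input A: C = (17·0.017 + 0.072·1.1) / 17.07 = 0.02157 mg/L.
6470 L/s = 6.47 m³/s.
After input B: C = (17.07·0.02157 + 6.47·1.39) / 23.54 = 0.3977 mg/L.

0.398 mg/L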